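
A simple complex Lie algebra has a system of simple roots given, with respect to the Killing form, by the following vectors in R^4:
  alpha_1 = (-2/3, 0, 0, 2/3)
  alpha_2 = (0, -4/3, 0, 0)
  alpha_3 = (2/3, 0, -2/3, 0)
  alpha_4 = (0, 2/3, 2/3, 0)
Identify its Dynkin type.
Compute the Cartan integers a_ij = 2(alpha_i, alpha_j)/(alpha_j, alpha_j); the resulting 4x4 Cartan matrix is
[[2, 0, -1, 0], [0, 2, 0, -2], [-1, 0, 2, -1], [0, -1, -1, 2]].
The roots have two lengths (squared-length ratio 2:1); the short ones are alpha_{1,3,4}. The associated Dynkin diagram is a chain of 4 nodes with a double edge at one end; the terminal node there is the unique long simple root (C_4), so the type is C_4 (the algebra sp(8)).

C_4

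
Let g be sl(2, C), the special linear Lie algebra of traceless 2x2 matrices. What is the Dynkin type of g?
type A_1

This is sl(2), which has dimension 2^2 - 1 = 3 and rank 2 - 1 = 1 (a Cartan subalgebra is the diagonal traceless matrices). In the classification of classical Lie algebras, the special linear algebra sl(n+1) has type A_n; here n = 1, so the Dynkin diagram is a chain of 1 nodes with single edges (A_1). Hence the type is A_1.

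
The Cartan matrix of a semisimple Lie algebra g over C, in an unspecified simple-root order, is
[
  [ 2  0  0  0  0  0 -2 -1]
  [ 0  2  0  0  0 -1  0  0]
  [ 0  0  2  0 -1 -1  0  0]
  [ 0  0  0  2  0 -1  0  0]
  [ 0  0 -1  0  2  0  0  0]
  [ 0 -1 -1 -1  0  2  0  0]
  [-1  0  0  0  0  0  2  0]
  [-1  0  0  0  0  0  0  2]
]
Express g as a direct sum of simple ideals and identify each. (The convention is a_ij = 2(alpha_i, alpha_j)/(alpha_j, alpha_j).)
type B_3 ⊕ type D_5

The diagram associated to this matrix has two connected components: the simple roots {alpha_1, alpha_7, alpha_8} form a chain of 3 nodes with a double edge at one end; the terminal node there is the unique short simple root (B_3), and {alpha_2, alpha_3, alpha_4, alpha_5, alpha_6} form a chain of 3 nodes with a fork of two nodes at one end (D_5). A semisimple Lie algebra decomposes uniquely as the direct sum of simple ideals, one per connected component of its Dynkin diagram, so g ≅ B_3 ⊕ D_5 (dimension 21 + 45 = 66).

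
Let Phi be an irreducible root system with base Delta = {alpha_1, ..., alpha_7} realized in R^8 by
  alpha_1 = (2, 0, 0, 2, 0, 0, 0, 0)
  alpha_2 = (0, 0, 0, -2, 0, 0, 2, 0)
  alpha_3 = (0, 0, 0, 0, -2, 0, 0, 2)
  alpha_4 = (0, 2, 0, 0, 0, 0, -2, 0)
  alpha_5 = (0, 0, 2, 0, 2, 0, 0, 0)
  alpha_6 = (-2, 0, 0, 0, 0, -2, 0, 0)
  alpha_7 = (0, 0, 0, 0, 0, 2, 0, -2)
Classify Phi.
Compute the Cartan integers a_ij = 2(alpha_i, alpha_j)/(alpha_j, alpha_j); the resulting 7x7 Cartan matrix is
[[2, -1, 0, 0, 0, -1, 0], [-1, 2, 0, -1, 0, 0, 0], [0, 0, 2, 0, -1, 0, -1], [0, -1, 0, 2, 0, 0, 0], [0, 0, -1, 0, 2, 0, 0], [-1, 0, 0, 0, 0, 2, -1], [0, 0, -1, 0, 0, -1, 2]].
All simple roots have the same length, so the diagram is simply laced. The associated Dynkin diagram is a chain of 7 nodes with single edges (A_7), so the type is A_7 (the algebra sl(8)).

type A_7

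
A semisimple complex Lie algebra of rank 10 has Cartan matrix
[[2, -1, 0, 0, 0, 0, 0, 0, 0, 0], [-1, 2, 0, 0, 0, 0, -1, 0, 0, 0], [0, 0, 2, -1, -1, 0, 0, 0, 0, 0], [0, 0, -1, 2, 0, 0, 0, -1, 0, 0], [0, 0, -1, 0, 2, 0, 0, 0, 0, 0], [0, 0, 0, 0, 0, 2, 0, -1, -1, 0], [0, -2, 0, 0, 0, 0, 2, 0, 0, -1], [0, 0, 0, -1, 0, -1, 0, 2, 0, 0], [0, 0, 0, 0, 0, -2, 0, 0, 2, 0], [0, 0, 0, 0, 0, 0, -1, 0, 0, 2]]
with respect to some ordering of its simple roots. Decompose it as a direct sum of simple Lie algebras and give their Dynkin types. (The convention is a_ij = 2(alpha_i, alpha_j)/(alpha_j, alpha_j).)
The diagram associated to this matrix has two connected components: the simple roots {alpha_3, alpha_4, alpha_5, alpha_6, alpha_8, alpha_9} form a chain of 6 nodes with a double edge at one end; the terminal node there is the unique long simple root (C_6), and {alpha_1, alpha_2, alpha_7, alpha_10} form a chain of 4 nodes with a double edge between the middle two (F_4). A semisimple Lie algebra decomposes uniquely as the direct sum of simple ideals, one per connected component of its Dynkin diagram, so g ≅ C_6 ⊕ F_4 (dimension 78 + 52 = 130).

C_6 (sp(12)) + F_4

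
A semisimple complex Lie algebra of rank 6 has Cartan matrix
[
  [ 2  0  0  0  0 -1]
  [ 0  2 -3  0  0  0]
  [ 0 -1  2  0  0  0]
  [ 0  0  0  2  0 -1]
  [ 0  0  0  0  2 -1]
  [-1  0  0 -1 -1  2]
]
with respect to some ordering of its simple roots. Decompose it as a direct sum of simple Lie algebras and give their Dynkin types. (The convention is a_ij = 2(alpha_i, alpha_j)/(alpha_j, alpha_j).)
D_4 + G_2

The diagram associated to this matrix has two connected components: the simple roots {alpha_1, alpha_4, alpha_5, alpha_6} form a chain of 2 nodes with a fork of two nodes at one end (D_4), and {alpha_2, alpha_3} form two nodes joined by a triple edge (G_2). A semisimple Lie algebra decomposes uniquely as the direct sum of simple ideals, one per connected component of its Dynkin diagram, so g ≅ D_4 ⊕ G_2 (dimension 28 + 14 = 42).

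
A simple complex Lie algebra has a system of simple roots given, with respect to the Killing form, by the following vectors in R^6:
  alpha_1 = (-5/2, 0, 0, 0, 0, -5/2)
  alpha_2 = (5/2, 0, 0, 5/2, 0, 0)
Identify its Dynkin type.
type A_2

Compute the Cartan integers a_ij = 2(alpha_i, alpha_j)/(alpha_j, alpha_j); the resulting 2x2 Cartan matrix is
[[2, -1], [-1, 2]].
All simple roots have the same length, so the diagram is simply laced. The associated Dynkin diagram is a chain of 2 nodes with single edges (A_2), so the type is A_2 (the algebra sl(3)).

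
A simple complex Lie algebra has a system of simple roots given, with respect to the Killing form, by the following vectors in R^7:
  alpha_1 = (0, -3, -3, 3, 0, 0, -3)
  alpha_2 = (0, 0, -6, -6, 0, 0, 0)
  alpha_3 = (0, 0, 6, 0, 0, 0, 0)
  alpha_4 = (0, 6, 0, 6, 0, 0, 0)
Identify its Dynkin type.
Compute the Cartan integers a_ij = 2(alpha_i, alpha_j)/(alpha_j, alpha_j); the resulting 4x4 Cartan matrix is
[[2, 0, -1, 0], [0, 2, -2, -1], [-1, -1, 2, 0], [0, -1, 0, 2]].
The roots have two lengths (squared-length ratio 2:1); the short ones are alpha_{1,3}. The associated Dynkin diagram is a chain of 4 nodes with a double edge between the middle two (F_4), so the type is F_4.

type F_4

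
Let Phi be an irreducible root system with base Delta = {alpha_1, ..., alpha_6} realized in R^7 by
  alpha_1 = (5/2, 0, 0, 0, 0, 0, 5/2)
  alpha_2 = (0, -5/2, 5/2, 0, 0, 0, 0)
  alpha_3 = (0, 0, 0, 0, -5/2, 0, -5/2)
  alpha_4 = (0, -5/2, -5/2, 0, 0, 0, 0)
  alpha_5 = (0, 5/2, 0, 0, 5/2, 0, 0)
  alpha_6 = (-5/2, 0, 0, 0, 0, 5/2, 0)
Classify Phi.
Compute the Cartan integers a_ij = 2(alpha_i, alpha_j)/(alpha_j, alpha_j); the resulting 6x6 Cartan matrix is
[[2, 0, -1, 0, 0, -1], [0, 2, 0, 0, -1, 0], [-1, 0, 2, 0, -1, 0], [0, 0, 0, 2, -1, 0], [0, -1, -1, -1, 2, 0], [-1, 0, 0, 0, 0, 2]].
All simple roots have the same length, so the diagram is simply laced. The associated Dynkin diagram is a chain of 4 nodes with a fork of two nodes at one end (D_6), so the type is D_6 (the algebra so(12)).

D_6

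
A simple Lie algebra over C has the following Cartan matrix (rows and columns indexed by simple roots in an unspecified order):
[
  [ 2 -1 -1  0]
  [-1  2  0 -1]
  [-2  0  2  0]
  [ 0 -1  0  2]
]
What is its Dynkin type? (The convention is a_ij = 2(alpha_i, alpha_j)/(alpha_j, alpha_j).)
C_4 (sp(8))

The matrix has rank 4 with 2's on the diagonal. Reading the off-diagonal entries as Dynkin edges (a single edge where a_ij = a_ji = -1; a double or triple edge where a_ij * a_ji = 2 or 3), the diagram is a chain of 4 nodes with a double edge at one end; the terminal node there is the unique long simple root (C_4). One simple-root ordering that puts it in standard form is (alpha_4, alpha_2, alpha_1, alpha_3). So the algebra is type C_4, i.e. sp(8).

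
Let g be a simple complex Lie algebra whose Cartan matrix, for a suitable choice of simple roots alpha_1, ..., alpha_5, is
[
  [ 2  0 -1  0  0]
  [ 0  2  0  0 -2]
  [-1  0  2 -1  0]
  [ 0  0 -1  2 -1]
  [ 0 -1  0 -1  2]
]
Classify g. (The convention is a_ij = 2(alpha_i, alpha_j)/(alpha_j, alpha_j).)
The matrix has rank 5 with 2's on the diagonal. Reading the off-diagonal entries as Dynkin edges (a single edge where a_ij = a_ji = -1; a double or triple edge where a_ij * a_ji = 2 or 3), the diagram is a chain of 5 nodes with a double edge at one end; the terminal node there is the unique long simple root (C_5). One simple-root ordering that puts it in standard form is (alpha_1, alpha_3, alpha_4, alpha_5, alpha_2). So the algebra is type C_5, i.e. sp(10).

C5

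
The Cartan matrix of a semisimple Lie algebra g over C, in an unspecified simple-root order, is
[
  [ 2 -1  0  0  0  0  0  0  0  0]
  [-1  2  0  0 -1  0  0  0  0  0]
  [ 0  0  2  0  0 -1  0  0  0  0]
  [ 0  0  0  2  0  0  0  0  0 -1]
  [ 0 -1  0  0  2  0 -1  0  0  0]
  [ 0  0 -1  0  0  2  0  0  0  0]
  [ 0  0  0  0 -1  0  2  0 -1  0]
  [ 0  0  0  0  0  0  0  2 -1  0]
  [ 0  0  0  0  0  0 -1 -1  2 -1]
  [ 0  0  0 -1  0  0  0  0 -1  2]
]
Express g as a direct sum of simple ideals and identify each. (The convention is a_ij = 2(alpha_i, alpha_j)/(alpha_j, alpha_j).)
The diagram associated to this matrix has two connected components: the simple roots {alpha_3, alpha_6} form a chain of 2 nodes with single edges (A_2), and {alpha_1, alpha_2, alpha_4, alpha_5, alpha_7, alpha_8, alpha_9, alpha_10} form a chain of 7 nodes with one extra node attached to the third node from one end (E_8). A semisimple Lie algebra decomposes uniquely as the direct sum of simple ideals, one per connected component of its Dynkin diagram, so g ≅ A_2 ⊕ E_8 (dimension 8 + 248 = 256).

A2 + E8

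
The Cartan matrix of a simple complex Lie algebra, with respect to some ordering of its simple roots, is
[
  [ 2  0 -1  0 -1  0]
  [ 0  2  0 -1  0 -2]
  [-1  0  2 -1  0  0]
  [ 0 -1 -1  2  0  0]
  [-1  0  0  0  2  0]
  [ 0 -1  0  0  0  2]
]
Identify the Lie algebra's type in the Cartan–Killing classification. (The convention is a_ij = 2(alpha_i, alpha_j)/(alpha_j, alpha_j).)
The matrix has rank 6 with 2's on the diagonal. Reading the off-diagonal entries as Dynkin edges (a single edge where a_ij = a_ji = -1; a double or triple edge where a_ij * a_ji = 2 or 3), the diagram is a chain of 6 nodes with a double edge at one end; the terminal node there is the unique short simple root (B_6). One simple-root ordering that puts it in standard form is (alpha_5, alpha_1, alpha_3, alpha_4, alpha_2, alpha_6). So the algebra is type B_6, i.e. so(13).

B6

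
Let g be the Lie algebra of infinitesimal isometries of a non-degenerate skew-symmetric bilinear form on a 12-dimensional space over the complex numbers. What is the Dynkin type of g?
This is sp(12), which has dimension 12(12+1)/2 = 78 and rank 12/2 = 6. In the classification of classical Lie algebras, the symplectic algebra sp(2n) has type C_n; here n = 6, so the Dynkin diagram is a chain of 6 nodes with a double edge at one end; the terminal node there is the unique long simple root (C_6). Hence the type is C_6.

type C_6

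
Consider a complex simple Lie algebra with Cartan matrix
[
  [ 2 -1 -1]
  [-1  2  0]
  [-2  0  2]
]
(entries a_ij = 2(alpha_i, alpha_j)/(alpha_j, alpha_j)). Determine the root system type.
The matrix has rank 3 with 2's on the diagonal. Reading the off-diagonal entries as Dynkin edges (a single edge where a_ij = a_ji = -1; a double or triple edge where a_ij * a_ji = 2 or 3), the diagram is a chain of 3 nodes with a double edge at one end; the terminal node there is the unique long simple root (C_3). One simple-root ordering that puts it in standard form is (alpha_2, alpha_1, alpha_3). So the algebra is type C_3, i.e. sp(6).

type C_3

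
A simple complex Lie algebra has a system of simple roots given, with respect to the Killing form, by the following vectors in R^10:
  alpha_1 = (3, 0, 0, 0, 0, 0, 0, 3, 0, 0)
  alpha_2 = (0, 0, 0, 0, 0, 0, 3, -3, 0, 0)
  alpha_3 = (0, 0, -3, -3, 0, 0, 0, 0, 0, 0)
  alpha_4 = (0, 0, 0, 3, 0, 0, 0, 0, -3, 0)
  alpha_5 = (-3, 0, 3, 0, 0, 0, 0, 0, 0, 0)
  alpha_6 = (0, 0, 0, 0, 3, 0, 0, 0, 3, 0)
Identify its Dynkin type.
Compute the Cartan integers a_ij = 2(alpha_i, alpha_j)/(alpha_j, alpha_j); the resulting 6x6 Cartan matrix is
[[2, -1, 0, 0, -1, 0], [-1, 2, 0, 0, 0, 0], [0, 0, 2, -1, -1, 0], [0, 0, -1, 2, 0, -1], [-1, 0, -1, 0, 2, 0], [0, 0, 0, -1, 0, 2]].
All simple roots have the same length, so the diagram is simply laced. The associated Dynkin diagram is a chain of 6 nodes with single edges (A_6), so the type is A_6 (the algebra sl(7)).

A_6 (sl(7))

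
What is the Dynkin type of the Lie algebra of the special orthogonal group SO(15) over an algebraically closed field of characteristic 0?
B_7

This is so(15) with 15 odd, which has dimension 15(15-1)/2 = 105 and rank (15-1)/2 = 7. In the classification of classical Lie algebras, the orthogonal algebra so(2n+1) in an odd number of variables has type B_n; here n = 7, so the Dynkin diagram is a chain of 7 nodes with a double edge at one end; the terminal node there is the unique short simple root (B_7). Hence the type is B_7.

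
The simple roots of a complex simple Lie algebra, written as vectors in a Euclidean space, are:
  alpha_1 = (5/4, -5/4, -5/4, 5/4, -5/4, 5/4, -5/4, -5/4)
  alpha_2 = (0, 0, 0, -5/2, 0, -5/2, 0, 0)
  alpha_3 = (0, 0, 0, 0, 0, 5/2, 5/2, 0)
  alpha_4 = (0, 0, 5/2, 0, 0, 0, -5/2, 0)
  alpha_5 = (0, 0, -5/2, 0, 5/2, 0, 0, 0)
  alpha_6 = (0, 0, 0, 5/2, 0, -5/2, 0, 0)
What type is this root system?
Compute the Cartan integers a_ij = 2(alpha_i, alpha_j)/(alpha_j, alpha_j); the resulting 6x6 Cartan matrix is
[[2, -1, 0, 0, 0, 0], [-1, 2, -1, 0, 0, 0], [0, -1, 2, -1, 0, -1], [0, 0, -1, 2, -1, 0], [0, 0, 0, -1, 2, 0], [0, 0, -1, 0, 0, 2]].
All simple roots have the same length, so the diagram is simply laced. The associated Dynkin diagram is a chain of 5 nodes with one extra node attached to the third node from one end (E_6), so the type is E_6.

type E_6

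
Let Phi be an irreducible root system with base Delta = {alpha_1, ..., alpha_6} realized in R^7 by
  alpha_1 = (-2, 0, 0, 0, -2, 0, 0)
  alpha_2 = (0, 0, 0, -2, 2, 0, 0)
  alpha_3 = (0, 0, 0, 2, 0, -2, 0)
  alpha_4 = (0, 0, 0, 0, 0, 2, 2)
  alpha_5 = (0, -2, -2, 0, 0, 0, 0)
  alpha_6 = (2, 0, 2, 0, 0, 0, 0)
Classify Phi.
type A_6

Compute the Cartan integers a_ij = 2(alpha_i, alpha_j)/(alpha_j, alpha_j); the resulting 6x6 Cartan matrix is
[[2, -1, 0, 0, 0, -1], [-1, 2, -1, 0, 0, 0], [0, -1, 2, -1, 0, 0], [0, 0, -1, 2, 0, 0], [0, 0, 0, 0, 2, -1], [-1, 0, 0, 0, -1, 2]].
All simple roots have the same length, so the diagram is simply laced. The associated Dynkin diagram is a chain of 6 nodes with single edges (A_6), so the type is A_6 (the algebra sl(7)).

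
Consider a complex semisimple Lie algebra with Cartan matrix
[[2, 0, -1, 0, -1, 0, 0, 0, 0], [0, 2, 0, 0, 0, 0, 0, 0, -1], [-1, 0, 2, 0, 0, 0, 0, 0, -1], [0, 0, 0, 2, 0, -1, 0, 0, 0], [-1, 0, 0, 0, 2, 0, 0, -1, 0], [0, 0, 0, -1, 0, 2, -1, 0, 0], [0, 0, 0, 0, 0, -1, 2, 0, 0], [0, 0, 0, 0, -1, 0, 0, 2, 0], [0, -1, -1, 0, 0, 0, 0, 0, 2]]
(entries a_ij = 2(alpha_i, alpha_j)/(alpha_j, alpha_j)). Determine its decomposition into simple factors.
The diagram associated to this matrix has two connected components: the simple roots {alpha_4, alpha_6, alpha_7} form a chain of 3 nodes with single edges (A_3), and {alpha_1, alpha_2, alpha_3, alpha_5, alpha_8, alpha_9} form a chain of 6 nodes with single edges (A_6). A semisimple Lie algebra decomposes uniquely as the direct sum of simple ideals, one per connected component of its Dynkin diagram, so g ≅ A_3 ⊕ A_6 (dimension 15 + 48 = 63).

A_3 (sl(4)) ⊕ A_6 (sl(7))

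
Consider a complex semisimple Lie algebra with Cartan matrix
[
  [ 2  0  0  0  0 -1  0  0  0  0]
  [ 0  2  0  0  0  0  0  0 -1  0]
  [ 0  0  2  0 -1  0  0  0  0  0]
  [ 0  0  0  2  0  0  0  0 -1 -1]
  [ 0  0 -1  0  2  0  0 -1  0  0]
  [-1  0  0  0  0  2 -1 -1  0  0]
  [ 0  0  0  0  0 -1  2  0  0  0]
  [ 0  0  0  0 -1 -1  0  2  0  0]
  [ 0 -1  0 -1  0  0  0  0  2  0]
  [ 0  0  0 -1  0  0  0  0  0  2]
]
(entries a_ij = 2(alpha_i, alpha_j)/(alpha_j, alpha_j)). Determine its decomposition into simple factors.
The diagram associated to this matrix has two connected components: the simple roots {alpha_2, alpha_4, alpha_9, alpha_10} form a chain of 4 nodes with single edges (A_4), and {alpha_1, alpha_3, alpha_5, alpha_6, alpha_7, alpha_8} form a chain of 4 nodes with a fork of two nodes at one end (D_6). A semisimple Lie algebra decomposes uniquely as the direct sum of simple ideals, one per connected component of its Dynkin diagram, so g ≅ A_4 ⊕ D_6 (dimension 24 + 66 = 90).

A_4 ⊕ D_6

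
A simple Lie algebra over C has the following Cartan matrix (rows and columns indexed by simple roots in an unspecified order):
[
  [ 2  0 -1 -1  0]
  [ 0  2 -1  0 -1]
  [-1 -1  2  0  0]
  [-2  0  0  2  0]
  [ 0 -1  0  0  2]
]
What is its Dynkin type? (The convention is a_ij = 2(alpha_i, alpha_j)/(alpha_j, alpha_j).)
The matrix has rank 5 with 2's on the diagonal. Reading the off-diagonal entries as Dynkin edges (a single edge where a_ij = a_ji = -1; a double or triple edge where a_ij * a_ji = 2 or 3), the diagram is a chain of 5 nodes with a double edge at one end; the terminal node there is the unique long simple root (C_5). One simple-root ordering that puts it in standard form is (alpha_5, alpha_2, alpha_3, alpha_1, alpha_4). So the algebra is type C_5, i.e. sp(10).

C_5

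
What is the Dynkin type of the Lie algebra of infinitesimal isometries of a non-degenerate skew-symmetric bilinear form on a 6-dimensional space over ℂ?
This is sp(6), which has dimension 6(6+1)/2 = 21 and rank 6/2 = 3. In the classification of classical Lie algebras, the symplectic algebra sp(2n) has type C_n; here n = 3, so the Dynkin diagram is a chain of 3 nodes with a double edge at one end; the terminal node there is the unique long simple root (C_3). Hence the type is C_3.

C_3 (sp(6))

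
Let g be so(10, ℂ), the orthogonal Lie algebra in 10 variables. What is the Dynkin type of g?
This is so(10) with 10 even, which has dimension 10(10-1)/2 = 45 and rank 10/2 = 5. In the classification of classical Lie algebras, the orthogonal algebra so(2n) in an even number of variables has type D_n; here n = 5, so the Dynkin diagram is a chain of 3 nodes with a fork of two nodes at one end (D_5). Hence the type is D_5.

D_5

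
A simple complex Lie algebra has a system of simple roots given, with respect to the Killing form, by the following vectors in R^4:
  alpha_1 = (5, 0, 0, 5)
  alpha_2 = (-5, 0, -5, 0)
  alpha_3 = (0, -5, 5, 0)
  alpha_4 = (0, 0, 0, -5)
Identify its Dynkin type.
Compute the Cartan integers a_ij = 2(alpha_i, alpha_j)/(alpha_j, alpha_j); the resulting 4x4 Cartan matrix is
[[2, -1, 0, -2], [-1, 2, -1, 0], [0, -1, 2, 0], [-1, 0, 0, 2]].
The roots have two lengths (squared-length ratio 2:1); the short ones are alpha_{4}. The associated Dynkin diagram is a chain of 4 nodes with a double edge at one end; the terminal node there is the unique short simple root (B_4), so the type is B_4 (the algebra so(9)).

type B_4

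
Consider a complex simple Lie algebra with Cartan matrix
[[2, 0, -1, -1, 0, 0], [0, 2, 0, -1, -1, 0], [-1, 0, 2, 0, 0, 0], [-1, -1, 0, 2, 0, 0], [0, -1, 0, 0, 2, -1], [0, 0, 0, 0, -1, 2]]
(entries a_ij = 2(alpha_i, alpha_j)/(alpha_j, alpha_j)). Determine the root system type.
The matrix has rank 6 with 2's on the diagonal. Reading the off-diagonal entries as Dynkin edges (a single edge where a_ij = a_ji = -1; a double or triple edge where a_ij * a_ji = 2 or 3), the diagram is a chain of 6 nodes with single edges (A_6). One simple-root ordering that puts it in standard form is (alpha_3, alpha_1, alpha_4, alpha_2, alpha_5, alpha_6). So the algebra is type A_6, i.e. sl(7).

A_6 (sl(7))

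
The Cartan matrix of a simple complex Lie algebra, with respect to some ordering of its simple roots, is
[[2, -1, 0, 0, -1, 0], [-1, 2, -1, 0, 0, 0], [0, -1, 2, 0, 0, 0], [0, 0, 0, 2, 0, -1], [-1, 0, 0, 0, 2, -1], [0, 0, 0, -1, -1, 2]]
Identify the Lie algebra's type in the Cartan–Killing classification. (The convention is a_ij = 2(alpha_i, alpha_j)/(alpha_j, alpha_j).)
The matrix has rank 6 with 2's on the diagonal. Reading the off-diagonal entries as Dynkin edges (a single edge where a_ij = a_ji = -1; a double or triple edge where a_ij * a_ji = 2 or 3), the diagram is a chain of 6 nodes with single edges (A_6). One simple-root ordering that puts it in standard form is (alpha_4, alpha_6, alpha_5, alpha_1, alpha_2, alpha_3). So the algebra is type A_6, i.e. sl(7).

type A_6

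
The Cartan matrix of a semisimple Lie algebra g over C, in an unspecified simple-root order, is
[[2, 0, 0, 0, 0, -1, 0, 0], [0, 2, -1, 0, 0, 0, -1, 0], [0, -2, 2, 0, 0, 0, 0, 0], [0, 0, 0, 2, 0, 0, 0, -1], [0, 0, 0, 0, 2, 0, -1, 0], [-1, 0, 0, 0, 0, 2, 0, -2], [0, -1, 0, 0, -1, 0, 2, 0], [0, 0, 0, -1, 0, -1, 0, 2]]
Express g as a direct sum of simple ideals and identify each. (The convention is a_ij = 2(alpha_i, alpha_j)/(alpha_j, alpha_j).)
C_4 ⊕ F_4

The diagram associated to this matrix has two connected components: the simple roots {alpha_2, alpha_3, alpha_5, alpha_7} form a chain of 4 nodes with a double edge at one end; the terminal node there is the unique long simple root (C_4), and {alpha_1, alpha_4, alpha_6, alpha_8} form a chain of 4 nodes with a double edge between the middle two (F_4). A semisimple Lie algebra decomposes uniquely as the direct sum of simple ideals, one per connected component of its Dynkin diagram, so g ≅ C_4 ⊕ F_4 (dimension 36 + 52 = 88).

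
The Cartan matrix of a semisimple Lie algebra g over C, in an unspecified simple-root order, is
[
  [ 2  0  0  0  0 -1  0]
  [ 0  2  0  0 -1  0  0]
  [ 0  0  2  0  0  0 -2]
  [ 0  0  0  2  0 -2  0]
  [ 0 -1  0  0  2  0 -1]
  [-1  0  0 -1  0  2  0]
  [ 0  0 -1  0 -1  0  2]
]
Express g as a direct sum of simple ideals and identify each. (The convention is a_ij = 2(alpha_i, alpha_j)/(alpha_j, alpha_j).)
C_3 ⊕ C_4

The diagram associated to this matrix has two connected components: the simple roots {alpha_1, alpha_4, alpha_6} form a chain of 3 nodes with a double edge at one end; the terminal node there is the unique long simple root (C_3), and {alpha_2, alpha_3, alpha_5, alpha_7} form a chain of 4 nodes with a double edge at one end; the terminal node there is the unique long simple root (C_4). A semisimple Lie algebra decomposes uniquely as the direct sum of simple ideals, one per connected component of its Dynkin diagram, so g ≅ C_3 ⊕ C_4 (dimension 21 + 36 = 57).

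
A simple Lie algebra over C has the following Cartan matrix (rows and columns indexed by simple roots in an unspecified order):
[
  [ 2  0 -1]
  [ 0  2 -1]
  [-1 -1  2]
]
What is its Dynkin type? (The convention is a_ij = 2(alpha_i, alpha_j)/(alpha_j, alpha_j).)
A_3

The matrix has rank 3 with 2's on the diagonal. Reading the off-diagonal entries as Dynkin edges (a single edge where a_ij = a_ji = -1; a double or triple edge where a_ij * a_ji = 2 or 3), the diagram is a chain of 3 nodes with single edges (A_3). One simple-root ordering that puts it in standard form is (alpha_1, alpha_3, alpha_2). So the algebra is type A_3, i.e. sl(4).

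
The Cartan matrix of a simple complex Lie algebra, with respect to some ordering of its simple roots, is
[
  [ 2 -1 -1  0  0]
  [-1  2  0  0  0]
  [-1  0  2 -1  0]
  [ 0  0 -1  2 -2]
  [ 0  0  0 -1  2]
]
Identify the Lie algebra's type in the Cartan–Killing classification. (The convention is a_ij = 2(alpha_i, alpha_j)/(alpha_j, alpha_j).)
The matrix has rank 5 with 2's on the diagonal. Reading the off-diagonal entries as Dynkin edges (a single edge where a_ij = a_ji = -1; a double or triple edge where a_ij * a_ji = 2 or 3), the diagram is a chain of 5 nodes with a double edge at one end; the terminal node there is the unique short simple root (B_5). One simple-root ordering that puts it in standard form is (alpha_2, alpha_1, alpha_3, alpha_4, alpha_5). So the algebra is type B_5, i.e. so(11).

B_5 (so(11))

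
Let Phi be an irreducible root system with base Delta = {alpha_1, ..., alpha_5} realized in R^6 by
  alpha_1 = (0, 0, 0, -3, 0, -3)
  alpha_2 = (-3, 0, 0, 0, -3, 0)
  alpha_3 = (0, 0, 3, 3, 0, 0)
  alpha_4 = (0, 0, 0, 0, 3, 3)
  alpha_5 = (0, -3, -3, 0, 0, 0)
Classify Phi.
A5

Compute the Cartan integers a_ij = 2(alpha_i, alpha_j)/(alpha_j, alpha_j); the resulting 5x5 Cartan matrix is
[[2, 0, -1, -1, 0], [0, 2, 0, -1, 0], [-1, 0, 2, 0, -1], [-1, -1, 0, 2, 0], [0, 0, -1, 0, 2]].
All simple roots have the same length, so the diagram is simply laced. The associated Dynkin diagram is a chain of 5 nodes with single edges (A_5), so the type is A_5 (the algebra sl(6)).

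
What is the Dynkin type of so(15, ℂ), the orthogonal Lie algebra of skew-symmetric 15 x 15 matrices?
B_7

This is so(15) with 15 odd, which has dimension 15(15-1)/2 = 105 and rank (15-1)/2 = 7. In the classification of classical Lie algebras, the orthogonal algebra so(2n+1) in an odd number of variables has type B_n; here n = 7, so the Dynkin diagram is a chain of 7 nodes with a double edge at one end; the terminal node there is the unique short simple root (B_7). Hence the type is B_7.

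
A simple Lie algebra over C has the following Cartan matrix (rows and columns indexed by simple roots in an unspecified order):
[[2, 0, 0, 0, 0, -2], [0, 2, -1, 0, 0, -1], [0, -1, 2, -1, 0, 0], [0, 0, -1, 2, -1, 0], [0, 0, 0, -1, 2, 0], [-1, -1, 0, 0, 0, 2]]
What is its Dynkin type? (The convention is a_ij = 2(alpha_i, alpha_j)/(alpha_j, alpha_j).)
C6

The matrix has rank 6 with 2's on the diagonal. Reading the off-diagonal entries as Dynkin edges (a single edge where a_ij = a_ji = -1; a double or triple edge where a_ij * a_ji = 2 or 3), the diagram is a chain of 6 nodes with a double edge at one end; the terminal node there is the unique long simple root (C_6). One simple-root ordering that puts it in standard form is (alpha_5, alpha_4, alpha_3, alpha_2, alpha_6, alpha_1). So the algebra is type C_6, i.e. sp(12).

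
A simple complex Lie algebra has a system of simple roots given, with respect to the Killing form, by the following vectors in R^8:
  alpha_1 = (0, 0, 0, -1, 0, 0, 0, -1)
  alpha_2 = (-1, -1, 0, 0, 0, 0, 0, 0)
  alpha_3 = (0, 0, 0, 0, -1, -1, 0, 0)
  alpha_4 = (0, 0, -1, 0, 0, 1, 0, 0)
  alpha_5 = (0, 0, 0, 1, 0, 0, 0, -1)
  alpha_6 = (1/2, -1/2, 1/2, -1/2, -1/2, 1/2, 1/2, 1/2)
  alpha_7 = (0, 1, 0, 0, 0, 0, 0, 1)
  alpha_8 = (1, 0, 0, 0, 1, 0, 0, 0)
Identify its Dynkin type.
Compute the Cartan integers a_ij = 2(alpha_i, alpha_j)/(alpha_j, alpha_j); the resulting 8x8 Cartan matrix is
[[2, 0, 0, 0, 0, 0, -1, 0], [0, 2, 0, 0, 0, 0, -1, -1], [0, 0, 2, -1, 0, 0, 0, -1], [0, 0, -1, 2, 0, 0, 0, 0], [0, 0, 0, 0, 2, -1, -1, 0], [0, 0, 0, 0, -1, 2, 0, 0], [-1, -1, 0, 0, -1, 0, 2, 0], [0, -1, -1, 0, 0, 0, 0, 2]].
All simple roots have the same length, so the diagram is simply laced. The associated Dynkin diagram is a chain of 7 nodes with one extra node attached to the third node from one end (E_8), so the type is E_8.

type E_8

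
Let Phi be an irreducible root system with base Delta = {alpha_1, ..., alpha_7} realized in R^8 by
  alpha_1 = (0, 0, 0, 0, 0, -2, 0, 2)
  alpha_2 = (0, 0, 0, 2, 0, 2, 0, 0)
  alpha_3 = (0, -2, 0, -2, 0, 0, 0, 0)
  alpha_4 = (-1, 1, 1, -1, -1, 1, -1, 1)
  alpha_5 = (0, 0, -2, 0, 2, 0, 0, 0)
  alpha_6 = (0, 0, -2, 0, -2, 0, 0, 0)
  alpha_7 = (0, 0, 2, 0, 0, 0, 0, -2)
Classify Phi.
type E_7

Compute the Cartan integers a_ij = 2(alpha_i, alpha_j)/(alpha_j, alpha_j); the resulting 7x7 Cartan matrix is
[[2, -1, 0, 0, 0, 0, -1], [-1, 2, -1, 0, 0, 0, 0], [0, -1, 2, 0, 0, 0, 0], [0, 0, 0, 2, -1, 0, 0], [0, 0, 0, -1, 2, 0, -1], [0, 0, 0, 0, 0, 2, -1], [-1, 0, 0, 0, -1, -1, 2]].
All simple roots have the same length, so the diagram is simply laced. The associated Dynkin diagram is a chain of 6 nodes with one extra node attached to the third node from one end (E_7), so the type is E_7.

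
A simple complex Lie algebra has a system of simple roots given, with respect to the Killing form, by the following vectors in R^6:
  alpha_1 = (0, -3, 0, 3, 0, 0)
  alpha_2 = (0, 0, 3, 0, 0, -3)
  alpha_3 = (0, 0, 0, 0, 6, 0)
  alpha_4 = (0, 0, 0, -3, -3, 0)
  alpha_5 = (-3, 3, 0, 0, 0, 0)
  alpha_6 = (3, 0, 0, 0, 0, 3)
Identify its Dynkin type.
Compute the Cartan integers a_ij = 2(alpha_i, alpha_j)/(alpha_j, alpha_j); the resulting 6x6 Cartan matrix is
[[2, 0, 0, -1, -1, 0], [0, 2, 0, 0, 0, -1], [0, 0, 2, -2, 0, 0], [-1, 0, -1, 2, 0, 0], [-1, 0, 0, 0, 2, -1], [0, -1, 0, 0, -1, 2]].
The roots have two lengths (squared-length ratio 2:1); the short ones are alpha_{1,2,4,5,6}. The associated Dynkin diagram is a chain of 6 nodes with a double edge at one end; the terminal node there is the unique long simple root (C_6), so the type is C_6 (the algebra sp(12)).

C6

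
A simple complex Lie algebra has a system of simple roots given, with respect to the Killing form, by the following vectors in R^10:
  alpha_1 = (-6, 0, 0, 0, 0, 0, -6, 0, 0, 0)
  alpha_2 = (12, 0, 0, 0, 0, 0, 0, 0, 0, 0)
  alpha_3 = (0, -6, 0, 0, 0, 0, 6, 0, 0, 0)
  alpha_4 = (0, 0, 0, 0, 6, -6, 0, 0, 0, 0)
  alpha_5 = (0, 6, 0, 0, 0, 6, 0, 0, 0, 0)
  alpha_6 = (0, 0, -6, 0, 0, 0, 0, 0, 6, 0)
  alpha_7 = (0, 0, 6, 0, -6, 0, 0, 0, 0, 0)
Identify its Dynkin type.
C_7 (sp(14))

Compute the Cartan integers a_ij = 2(alpha_i, alpha_j)/(alpha_j, alpha_j); the resulting 7x7 Cartan matrix is
[[2, -1, -1, 0, 0, 0, 0], [-2, 2, 0, 0, 0, 0, 0], [-1, 0, 2, 0, -1, 0, 0], [0, 0, 0, 2, -1, 0, -1], [0, 0, -1, -1, 2, 0, 0], [0, 0, 0, 0, 0, 2, -1], [0, 0, 0, -1, 0, -1, 2]].
The roots have two lengths (squared-length ratio 2:1); the short ones are alpha_{1,3,4,5,6,7}. The associated Dynkin diagram is a chain of 7 nodes with a double edge at one end; the terminal node there is the unique long simple root (C_7), so the type is C_7 (the algebra sp(14)).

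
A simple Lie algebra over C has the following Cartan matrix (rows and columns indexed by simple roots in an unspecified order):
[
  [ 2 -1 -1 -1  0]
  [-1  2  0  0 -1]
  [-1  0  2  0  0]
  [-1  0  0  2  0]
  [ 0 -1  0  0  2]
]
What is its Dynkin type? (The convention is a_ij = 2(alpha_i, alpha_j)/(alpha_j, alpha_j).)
D_5 (so(10))

The matrix has rank 5 with 2's on the diagonal. Reading the off-diagonal entries as Dynkin edges (a single edge where a_ij = a_ji = -1; a double or triple edge where a_ij * a_ji = 2 or 3), the diagram is a chain of 3 nodes with a fork of two nodes at one end (D_5). One simple-root ordering that puts it in standard form is (alpha_5, alpha_2, alpha_1, alpha_3, alpha_4). So the algebra is type D_5, i.e. so(10).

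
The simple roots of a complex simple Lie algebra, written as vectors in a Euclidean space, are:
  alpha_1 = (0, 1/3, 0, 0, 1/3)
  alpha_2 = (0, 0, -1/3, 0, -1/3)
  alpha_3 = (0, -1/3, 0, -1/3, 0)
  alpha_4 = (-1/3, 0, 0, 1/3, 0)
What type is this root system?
A_4 (sl(5))

Compute the Cartan integers a_ij = 2(alpha_i, alpha_j)/(alpha_j, alpha_j); the resulting 4x4 Cartan matrix is
[[2, -1, -1, 0], [-1, 2, 0, 0], [-1, 0, 2, -1], [0, 0, -1, 2]].
All simple roots have the same length, so the diagram is simply laced. The associated Dynkin diagram is a chain of 4 nodes with single edges (A_4), so the type is A_4 (the algebra sl(5)).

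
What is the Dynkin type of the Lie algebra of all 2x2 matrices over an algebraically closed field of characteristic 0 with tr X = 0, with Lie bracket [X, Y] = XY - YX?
This is sl(2), which has dimension 2^2 - 1 = 3 and rank 2 - 1 = 1 (a Cartan subalgebra is the diagonal traceless matrices). In the classification of classical Lie algebras, the special linear algebra sl(n+1) has type A_n; here n = 1, so the Dynkin diagram is a chain of 1 nodes with single edges (A_1). Hence the type is A_1.

type A_1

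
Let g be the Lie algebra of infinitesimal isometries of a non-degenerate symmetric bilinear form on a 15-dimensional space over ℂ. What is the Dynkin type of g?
This is so(15) with 15 odd, which has dimension 15(15-1)/2 = 105 and rank (15-1)/2 = 7. In the classification of classical Lie algebras, the orthogonal algebra so(2n+1) in an odd number of variables has type B_n; here n = 7, so the Dynkin diagram is a chain of 7 nodes with a double edge at one end; the terminal node there is the unique short simple root (B_7). Hence the type is B_7.

B7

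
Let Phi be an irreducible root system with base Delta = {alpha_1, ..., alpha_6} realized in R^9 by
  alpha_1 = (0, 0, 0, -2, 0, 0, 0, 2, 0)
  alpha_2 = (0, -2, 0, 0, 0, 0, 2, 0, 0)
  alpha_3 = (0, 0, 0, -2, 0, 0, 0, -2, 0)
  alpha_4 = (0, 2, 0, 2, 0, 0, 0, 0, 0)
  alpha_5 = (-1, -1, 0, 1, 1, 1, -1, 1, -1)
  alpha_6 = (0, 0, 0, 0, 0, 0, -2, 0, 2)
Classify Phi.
Compute the Cartan integers a_ij = 2(alpha_i, alpha_j)/(alpha_j, alpha_j); the resulting 6x6 Cartan matrix is
[[2, 0, 0, -1, 0, 0], [0, 2, 0, -1, 0, -1], [0, 0, 2, -1, -1, 0], [-1, -1, -1, 2, 0, 0], [0, 0, -1, 0, 2, 0], [0, -1, 0, 0, 0, 2]].
All simple roots have the same length, so the diagram is simply laced. The associated Dynkin diagram is a chain of 5 nodes with one extra node attached to the third node from one end (E_6), so the type is E_6.

E6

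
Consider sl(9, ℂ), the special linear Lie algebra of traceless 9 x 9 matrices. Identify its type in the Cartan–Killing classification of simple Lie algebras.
This is sl(9), which has dimension 9^2 - 1 = 80 and rank 9 - 1 = 8 (a Cartan subalgebra is the diagonal traceless matrices). In the classification of classical Lie algebras, the special linear algebra sl(n+1) has type A_n; here n = 8, so the Dynkin diagram is a chain of 8 nodes with single edges (A_8). Hence the type is A_8.

A_8 (sl(9))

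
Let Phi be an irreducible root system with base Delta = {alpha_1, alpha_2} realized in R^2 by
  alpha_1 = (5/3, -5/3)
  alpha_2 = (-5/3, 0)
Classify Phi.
Compute the Cartan integers a_ij = 2(alpha_i, alpha_j)/(alpha_j, alpha_j); the resulting 2x2 Cartan matrix is
[[2, -2], [-1, 2]].
The roots have two lengths (squared-length ratio 2:1); the short ones are alpha_{2}. The associated Dynkin diagram is a chain of 2 nodes with a double edge at one end; the terminal node there is the unique short simple root (B_2), so the type is B_2 (the algebra so(5)).

type B_2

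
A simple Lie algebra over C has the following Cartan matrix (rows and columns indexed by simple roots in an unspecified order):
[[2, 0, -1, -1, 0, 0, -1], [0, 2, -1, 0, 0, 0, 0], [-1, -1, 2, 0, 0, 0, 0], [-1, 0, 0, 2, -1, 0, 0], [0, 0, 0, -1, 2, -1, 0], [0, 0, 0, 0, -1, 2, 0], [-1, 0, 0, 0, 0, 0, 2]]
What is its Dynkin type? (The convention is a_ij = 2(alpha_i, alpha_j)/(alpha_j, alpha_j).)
E_7

The matrix has rank 7 with 2's on the diagonal. Reading the off-diagonal entries as Dynkin edges (a single edge where a_ij = a_ji = -1; a double or triple edge where a_ij * a_ji = 2 or 3), the diagram is a chain of 6 nodes with one extra node attached to the third node from one end (E_7). One simple-root ordering that puts it in standard form is (alpha_2, alpha_7, alpha_3, alpha_1, alpha_4, alpha_5, alpha_6). So the algebra is type E_7.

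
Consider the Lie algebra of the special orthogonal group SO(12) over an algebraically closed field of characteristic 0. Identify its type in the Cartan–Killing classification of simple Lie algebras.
This is so(12) with 12 even, which has dimension 12(12-1)/2 = 66 and rank 12/2 = 6. In the classification of classical Lie algebras, the orthogonal algebra so(2n) in an even number of variables has type D_n; here n = 6, so the Dynkin diagram is a chain of 4 nodes with a fork of two nodes at one end (D_6). Hence the type is D_6.

D6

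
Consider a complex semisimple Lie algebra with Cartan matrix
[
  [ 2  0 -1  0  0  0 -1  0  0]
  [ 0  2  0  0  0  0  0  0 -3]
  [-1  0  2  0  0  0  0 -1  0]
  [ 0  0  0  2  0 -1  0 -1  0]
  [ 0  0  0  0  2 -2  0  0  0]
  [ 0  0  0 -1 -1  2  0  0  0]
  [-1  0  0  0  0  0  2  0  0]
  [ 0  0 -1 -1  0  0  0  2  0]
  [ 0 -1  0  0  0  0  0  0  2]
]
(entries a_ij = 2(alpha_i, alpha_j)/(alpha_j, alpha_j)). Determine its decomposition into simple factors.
C7 ⊕ G2

The diagram associated to this matrix has two connected components: the simple roots {alpha_1, alpha_3, alpha_4, alpha_5, alpha_6, alpha_7, alpha_8} form a chain of 7 nodes with a double edge at one end; the terminal node there is the unique long simple root (C_7), and {alpha_2, alpha_9} form two nodes joined by a triple edge (G_2). A semisimple Lie algebra decomposes uniquely as the direct sum of simple ideals, one per connected component of its Dynkin diagram, so g ≅ C_7 ⊕ G_2 (dimension 105 + 14 = 119).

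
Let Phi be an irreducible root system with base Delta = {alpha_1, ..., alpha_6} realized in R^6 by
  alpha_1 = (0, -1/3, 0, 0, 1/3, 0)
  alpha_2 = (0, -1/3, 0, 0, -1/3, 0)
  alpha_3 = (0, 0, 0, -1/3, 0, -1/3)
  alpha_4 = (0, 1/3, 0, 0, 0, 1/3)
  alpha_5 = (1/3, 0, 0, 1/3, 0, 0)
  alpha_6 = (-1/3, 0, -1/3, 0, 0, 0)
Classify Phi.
Compute the Cartan integers a_ij = 2(alpha_i, alpha_j)/(alpha_j, alpha_j); the resulting 6x6 Cartan matrix is
[[2, 0, 0, -1, 0, 0], [0, 2, 0, -1, 0, 0], [0, 0, 2, -1, -1, 0], [-1, -1, -1, 2, 0, 0], [0, 0, -1, 0, 2, -1], [0, 0, 0, 0, -1, 2]].
All simple roots have the same length, so the diagram is simply laced. The associated Dynkin diagram is a chain of 4 nodes with a fork of two nodes at one end (D_6), so the type is D_6 (the algebra so(12)).

type D_6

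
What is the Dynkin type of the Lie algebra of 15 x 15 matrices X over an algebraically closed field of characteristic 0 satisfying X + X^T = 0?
type B_7

This is so(15) with 15 odd, which has dimension 15(15-1)/2 = 105 and rank (15-1)/2 = 7. In the classification of classical Lie algebras, the orthogonal algebra so(2n+1) in an odd number of variables has type B_n; here n = 7, so the Dynkin diagram is a chain of 7 nodes with a double edge at one end; the terminal node there is the unique short simple root (B_7). Hence the type is B_7.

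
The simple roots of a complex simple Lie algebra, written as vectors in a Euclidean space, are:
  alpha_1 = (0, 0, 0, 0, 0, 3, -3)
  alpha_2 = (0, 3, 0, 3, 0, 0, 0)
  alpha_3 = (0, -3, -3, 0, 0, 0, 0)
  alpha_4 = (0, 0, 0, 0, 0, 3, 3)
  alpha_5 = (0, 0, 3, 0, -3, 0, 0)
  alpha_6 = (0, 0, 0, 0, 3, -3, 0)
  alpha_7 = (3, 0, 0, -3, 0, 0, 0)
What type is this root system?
D_7 (so(14))

Compute the Cartan integers a_ij = 2(alpha_i, alpha_j)/(alpha_j, alpha_j); the resulting 7x7 Cartan matrix is
[[2, 0, 0, 0, 0, -1, 0], [0, 2, -1, 0, 0, 0, -1], [0, -1, 2, 0, -1, 0, 0], [0, 0, 0, 2, 0, -1, 0], [0, 0, -1, 0, 2, -1, 0], [-1, 0, 0, -1, -1, 2, 0], [0, -1, 0, 0, 0, 0, 2]].
All simple roots have the same length, so the diagram is simply laced. The associated Dynkin diagram is a chain of 5 nodes with a fork of two nodes at one end (D_7), so the type is D_7 (the algebra so(14)).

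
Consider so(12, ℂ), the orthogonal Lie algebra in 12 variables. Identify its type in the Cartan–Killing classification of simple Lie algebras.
This is so(12) with 12 even, which has dimension 12(12-1)/2 = 66 and rank 12/2 = 6. In the classification of classical Lie algebras, the orthogonal algebra so(2n) in an even number of variables has type D_n; here n = 6, so the Dynkin diagram is a chain of 4 nodes with a fork of two nodes at one end (D_6). Hence the type is D_6.

D_6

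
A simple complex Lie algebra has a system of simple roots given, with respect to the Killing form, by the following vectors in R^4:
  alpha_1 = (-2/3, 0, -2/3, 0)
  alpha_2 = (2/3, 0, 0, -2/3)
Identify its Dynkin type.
A2

Compute the Cartan integers a_ij = 2(alpha_i, alpha_j)/(alpha_j, alpha_j); the resulting 2x2 Cartan matrix is
[[2, -1], [-1, 2]].
All simple roots have the same length, so the diagram is simply laced. The associated Dynkin diagram is a chain of 2 nodes with single edges (A_2), so the type is A_2 (the algebra sl(3)).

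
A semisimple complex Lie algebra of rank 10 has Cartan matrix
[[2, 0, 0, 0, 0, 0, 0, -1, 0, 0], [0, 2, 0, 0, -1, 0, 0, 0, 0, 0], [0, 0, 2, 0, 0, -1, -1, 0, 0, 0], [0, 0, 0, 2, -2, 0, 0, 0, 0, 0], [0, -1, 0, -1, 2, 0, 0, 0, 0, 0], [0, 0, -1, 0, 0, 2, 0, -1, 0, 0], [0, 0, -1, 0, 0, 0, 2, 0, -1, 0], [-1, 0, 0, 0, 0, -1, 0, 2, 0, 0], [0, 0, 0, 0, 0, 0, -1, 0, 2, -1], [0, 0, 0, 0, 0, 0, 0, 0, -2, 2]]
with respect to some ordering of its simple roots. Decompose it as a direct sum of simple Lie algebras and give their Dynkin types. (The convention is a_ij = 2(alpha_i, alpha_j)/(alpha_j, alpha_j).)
The diagram associated to this matrix has two connected components: the simple roots {alpha_2, alpha_4, alpha_5} form a chain of 3 nodes with a double edge at one end; the terminal node there is the unique long simple root (C_3), and {alpha_1, alpha_3, alpha_6, alpha_7, alpha_8, alpha_9, alpha_10} form a chain of 7 nodes with a double edge at one end; the terminal node there is the unique long simple root (C_7). A semisimple Lie algebra decomposes uniquely as the direct sum of simple ideals, one per connected component of its Dynkin diagram, so g ≅ C_3 ⊕ C_7 (dimension 21 + 105 = 126).

type C_3 ⊕ type C_7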